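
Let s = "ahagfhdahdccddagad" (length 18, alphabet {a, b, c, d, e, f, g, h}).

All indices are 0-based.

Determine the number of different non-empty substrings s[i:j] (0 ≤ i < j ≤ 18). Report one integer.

rank | idx | suffix
   0 |  16 | ad
   1 |  14 | agad
   2 |   2 | agfhdahdccddagad
   3 |   0 | ahagfhdahdccddagad
   4 |   7 | ahdccddagad
   5 |  10 | ccddagad
   6 |  11 | cddagad
   7 |  17 | d
   8 |  13 | dagad
   9 |   6 | dahdccddagad
  10 |   9 | dccddagad
  11 |  12 | ddagad
  12 |   4 | fhdahdccddagad
  13 |  15 | gad
  14 |   3 | gfhdahdccddagad
  15 |   1 | hagfhdahdccddagad
  16 |   5 | hdahdccddagad
  17 |   8 | hdccddagad

SA = [16, 14, 2, 0, 7, 10, 11, 17, 13, 6, 9, 12, 4, 15, 3, 1, 5, 8]
rank  pair      lcp
   1  s[16:],s[14:]  1  'a'
   2  s[14:],s[2:]  2  'ag'
   3  s[2:],s[0:]  1  'a'
   4  s[0:],s[7:]  2  'ah'
   5  s[7:],s[10:]  0  ''
   6  s[10:],s[11:]  1  'c'
   7  s[11:],s[17:]  0  ''
   8  s[17:],s[13:]  1  'd'
   9  s[13:],s[6:]  2  'da'
  10  s[6:],s[9:]  1  'd'
  11  s[9:],s[12:]  1  'd'
  12  s[12:],s[4:]  0  ''
  13  s[4:],s[15:]  0  ''
  14  s[15:],s[3:]  1  'g'
  15  s[3:],s[1:]  0  ''
  16  s[1:],s[5:]  1  'h'
  17  s[5:],s[8:]  2  'hd'

n(n+1)/2 = 18·19/2 = 171
Σ LCP = 0 + 1 + 2 + 1 + 2 + 0 + 1 + 0 + 1 + 2 + 1 + 1 + 0 + 0 + 1 + 0 + 1 + 2 = 16
distinct = 171 − 16 = 155

155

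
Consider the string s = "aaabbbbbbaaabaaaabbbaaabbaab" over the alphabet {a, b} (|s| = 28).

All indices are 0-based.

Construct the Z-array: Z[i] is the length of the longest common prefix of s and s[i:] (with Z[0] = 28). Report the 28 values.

Z[0]=28
i=1: fresh scan; Z[1]=2 scan→box=[1,3)
i=2: min(r-i=1, Z[1]=2)=1; Z[2]=1
i=3: fresh scan; Z[3]=0
i=4: fresh scan; Z[4]=0
i=5: fresh scan; Z[5]=0
i=6: fresh scan; Z[6]=0
i=7: fresh scan; Z[7]=0
i=8: fresh scan; Z[8]=0
i=9: fresh scan; Z[9]=4 scan→box=[9,13)
i=10: min(r-i=3, Z[1]=2)=2; Z[10]=2
i=11: min(r-i=2, Z[2]=1)=1; Z[11]=1
i=12: min(r-i=1, Z[3]=0)=0; Z[12]=0
i=13: fresh scan; Z[13]=3 scan→box=[13,16)
i=14: min(r-i=2, Z[1]=2)=2; Z[14]=6 scan→box=[14,20)
i=15: min(r-i=5, Z[1]=2)=2; Z[15]=2
i=16: min(r-i=4, Z[2]=1)=1; Z[16]=1
i=17: min(r-i=3, Z[3]=0)=0; Z[17]=0
i=18: min(r-i=2, Z[4]=0)=0; Z[18]=0
i=19: min(r-i=1, Z[5]=0)=0; Z[19]=0
i=20: fresh scan; Z[20]=5 scan→box=[20,25)
i=21: min(r-i=4, Z[1]=2)=2; Z[21]=2
i=22: min(r-i=3, Z[2]=1)=1; Z[22]=1
i=23: min(r-i=2, Z[3]=0)=0; Z[23]=0
i=24: min(r-i=1, Z[4]=0)=0; Z[24]=0
i=25: fresh scan; Z[25]=2 scan→box=[25,27)
i=26: min(r-i=1, Z[1]=2)=1; Z[26]=1
i=27: fresh scan; Z[27]=0

[28, 2, 1, 0, 0, 0, 0, 0, 0, 4, 2, 1, 0, 3, 6, 2, 1, 0, 0, 0, 5, 2, 1, 0, 0, 2, 1, 0]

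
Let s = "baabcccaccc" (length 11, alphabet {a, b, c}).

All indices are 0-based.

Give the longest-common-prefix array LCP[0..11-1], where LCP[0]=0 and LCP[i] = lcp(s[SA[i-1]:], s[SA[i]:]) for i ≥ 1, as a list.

rank→(start, suffix):
  0 → (1, 'aabcccaccc')
  1 → (2, 'abcccaccc')
  2 → (7, 'accc')
  3 → (0, 'baabcccaccc')
  4 → (3, 'bcccaccc')
  5 → (10, 'c')
  6 → (6, 'caccc')
  7 → (9, 'cc')
  8 → (5, 'ccaccc')
  9 → (8, 'ccc')
  10 → (4, 'cccaccc')

SA = [1, 2, 7, 0, 3, 10, 6, 9, 5, 8, 4]
[i] adj suffixes → lcp
  [1] 1/2 → 1 ('a')
  [2] 2/7 → 1 ('a')
  [3] 7/0 → 0 ('')
  [4] 0/3 → 1 ('b')
  [5] 3/10 → 0 ('')
  [6] 10/6 → 1 ('c')
  [7] 6/9 → 1 ('c')
  [8] 9/5 → 2 ('cc')
  [9] 5/8 → 2 ('cc')
  [10] 8/4 → 3 ('ccc')

[0, 1, 1, 0, 1, 0, 1, 1, 2, 2, 3]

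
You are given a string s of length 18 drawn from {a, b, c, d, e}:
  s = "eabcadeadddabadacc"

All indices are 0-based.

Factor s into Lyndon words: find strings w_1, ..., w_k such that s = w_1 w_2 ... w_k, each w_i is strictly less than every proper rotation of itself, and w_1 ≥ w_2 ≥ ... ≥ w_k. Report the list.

emit factor 1: 'e' (i=0, period=1)
emit factor 2: 'abcadeaddd' (i=1, period=10)
emit factor 3: 'abadacc' (i=11, period=7)

["e", "abcadeaddd", "abadacc"]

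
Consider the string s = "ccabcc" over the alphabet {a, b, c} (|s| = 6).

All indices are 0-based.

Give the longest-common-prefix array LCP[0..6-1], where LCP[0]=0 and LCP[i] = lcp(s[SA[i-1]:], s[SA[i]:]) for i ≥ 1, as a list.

rank→(start, suffix):
  0 → (2, 'abcc')
  1 → (3, 'bcc')
  2 → (5, 'c')
  3 → (1, 'cabcc')
  4 → (4, 'cc')
  5 → (0, 'ccabcc')

SA = [2, 3, 5, 1, 4, 0]
rank  pair      lcp
   1  s[2:],s[3:]  0  ''
   2  s[3:],s[5:]  0  ''
   3  s[5:],s[1:]  1  'c'
   4  s[1:],s[4:]  1  'c'
   5  s[4:],s[0:]  2  'cc'

[0, 0, 0, 1, 1, 2]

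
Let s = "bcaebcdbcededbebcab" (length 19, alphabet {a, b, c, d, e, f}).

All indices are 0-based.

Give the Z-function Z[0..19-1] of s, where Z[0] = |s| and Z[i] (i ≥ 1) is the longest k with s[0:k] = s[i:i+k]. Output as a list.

Z[0]=19
i=1: i≥r, start 0; Z[1]=0
i=2: i≥r, start 0; Z[2]=0
i=3: i≥r, start 0; Z[3]=0
i=4: i≥r, start 0; Z[4]=2 extend→box=[4,6)
i=5: min(r-i=1, Z[1]=0)=0; Z[5]=0
i=6: i≥r, start 0; Z[6]=0
i=7: i≥r, start 0; Z[7]=2 extend→box=[7,9)
i=8: min(r-i=1, Z[1]=0)=0; Z[8]=0
i=9: i≥r, start 0; Z[9]=0
i=10: i≥r, start 0; Z[10]=0
i=11: i≥r, start 0; Z[11]=0
i=12: i≥r, start 0; Z[12]=0
i=13: i≥r, start 0; Z[13]=1 extend→box=[13,14)
i=14: i≥r, start 0; Z[14]=0
i=15: i≥r, start 0; Z[15]=3 extend→box=[15,18)
i=16: min(r-i=2, Z[1]=0)=0; Z[16]=0
i=17: min(r-i=1, Z[2]=0)=0; Z[17]=0
i=18: i≥r, start 0; Z[18]=1 extend→box=[18,19)

[19, 0, 0, 0, 2, 0, 0, 2, 0, 0, 0, 0, 0, 1, 0, 3, 0, 0, 1]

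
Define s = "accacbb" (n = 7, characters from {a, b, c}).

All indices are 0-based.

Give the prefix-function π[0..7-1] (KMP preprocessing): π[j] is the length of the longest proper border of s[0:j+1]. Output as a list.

π[0] = 0
j=1 s[j]='c': π[1]=0 (border '')
j=2 s[j]='c': π[2]=0 (border '')
j=3 s[j]='a': π[3]=1 (border 'a')
j=4 s[j]='c': π[4]=2 (border 'ac')
j=5 s[j]='b': k: 2→0; π[5]=0 (border '')
j=6 s[j]='b': π[6]=0 (border '')

[0, 0, 0, 1, 2, 0, 0]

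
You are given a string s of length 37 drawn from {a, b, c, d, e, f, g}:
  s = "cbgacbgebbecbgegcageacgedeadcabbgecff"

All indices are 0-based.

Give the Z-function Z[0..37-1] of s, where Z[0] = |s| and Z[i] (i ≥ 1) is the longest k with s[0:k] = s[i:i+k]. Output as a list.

Z[0]=37
i=1: fresh scan; Z[1]=0
i=2: fresh scan; Z[2]=0
i=3: fresh scan; Z[3]=0
i=4: fresh scan; Z[4]=3 extend→box=[4,7)
i=5: min(r-i=2, Z[1]=0)=0; Z[5]=0
i=6: min(r-i=1, Z[2]=0)=0; Z[6]=0
i=7: fresh scan; Z[7]=0
i=8: fresh scan; Z[8]=0
i=9: fresh scan; Z[9]=0
i=10: fresh scan; Z[10]=0
i=11: fresh scan; Z[11]=3 extend→box=[11,14)
i=12: min(r-i=2, Z[1]=0)=0; Z[12]=0
i=13: min(r-i=1, Z[2]=0)=0; Z[13]=0
i=14: fresh scan; Z[14]=0
i=15: fresh scan; Z[15]=0
i=16: fresh scan; Z[16]=1 extend→box=[16,17)
i=17: fresh scan; Z[17]=0
i=18: fresh scan; Z[18]=0
i=19: fresh scan; Z[19]=0
i=20: fresh scan; Z[20]=0
i=21: fresh scan; Z[21]=1 extend→box=[21,22)
i=22: fresh scan; Z[22]=0
i=23: fresh scan; Z[23]=0
i=24: fresh scan; Z[24]=0
i=25: fresh scan; Z[25]=0
i=26: fresh scan; Z[26]=0
i=27: fresh scan; Z[27]=0
i=28: fresh scan; Z[28]=1 extend→box=[28,29)
i=29: fresh scan; Z[29]=0
i=30: fresh scan; Z[30]=0
i=31: fresh scan; Z[31]=0
i=32: fresh scan; Z[32]=0
i=33: fresh scan; Z[33]=0
i=34: fresh scan; Z[34]=1 extend→box=[34,35)
i=35: fresh scan; Z[35]=0
i=36: fresh scan; Z[36]=0

[37, 0, 0, 0, 3, 0, 0, 0, 0, 0, 0, 3, 0, 0, 0, 0, 1, 0, 0, 0, 0, 1, 0, 0, 0, 0, 0, 0, 1, 0, 0, 0, 0, 0, 1, 0, 0]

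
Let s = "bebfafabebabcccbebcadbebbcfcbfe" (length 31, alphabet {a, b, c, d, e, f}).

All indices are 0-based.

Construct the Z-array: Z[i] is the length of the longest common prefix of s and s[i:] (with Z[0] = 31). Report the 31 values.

[31, 0, 1, 0, 0, 0, 0, 3, 0, 1, 0, 1, 0, 0, 0, 3, 0, 1, 0, 0, 0, 3, 0, 1, 1, 0, 0, 0, 1, 0, 0]

Z[0]=31
i=1: i≥r, start 0; Z[1]=0
i=2: i≥r, start 0; Z[2]=1 scan→box=[2,3)
i=3: i≥r, start 0; Z[3]=0
i=4: i≥r, start 0; Z[4]=0
i=5: i≥r, start 0; Z[5]=0
i=6: i≥r, start 0; Z[6]=0
i=7: i≥r, start 0; Z[7]=3 scan→box=[7,10)
i=8: min(r-i=2, Z[1]=0)=0; Z[8]=0
i=9: min(r-i=1, Z[2]=1)=1; Z[9]=1
i=10: i≥r, start 0; Z[10]=0
i=11: i≥r, start 0; Z[11]=1 scan→box=[11,12)
i=12: i≥r, start 0; Z[12]=0
i=13: i≥r, start 0; Z[13]=0
i=14: i≥r, start 0; Z[14]=0
i=15: i≥r, start 0; Z[15]=3 scan→box=[15,18)
i=16: min(r-i=2, Z[1]=0)=0; Z[16]=0
i=17: min(r-i=1, Z[2]=1)=1; Z[17]=1
i=18: i≥r, start 0; Z[18]=0
i=19: i≥r, start 0; Z[19]=0
i=20: i≥r, start 0; Z[20]=0
i=21: i≥r, start 0; Z[21]=3 scan→box=[21,24)
i=22: min(r-i=2, Z[1]=0)=0; Z[22]=0
i=23: min(r-i=1, Z[2]=1)=1; Z[23]=1
i=24: i≥r, start 0; Z[24]=1 scan→box=[24,25)
i=25: i≥r, start 0; Z[25]=0
i=26: i≥r, start 0; Z[26]=0
i=27: i≥r, start 0; Z[27]=0
i=28: i≥r, start 0; Z[28]=1 scan→box=[28,29)
i=29: i≥r, start 0; Z[29]=0
i=30: i≥r, start 0; Z[30]=0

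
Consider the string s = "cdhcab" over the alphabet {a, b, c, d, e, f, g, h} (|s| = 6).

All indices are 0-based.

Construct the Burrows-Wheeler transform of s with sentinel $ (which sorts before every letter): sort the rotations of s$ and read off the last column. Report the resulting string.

bcah$cd

rank  rotation last
    0  $cdhcab  b
    1  ab$cdhc  c
    2  b$cdhca  a
    3  cab$cdh  h
    4  cdhcab$  $
    5  dhcab$c  c
    6  hcab$cd  d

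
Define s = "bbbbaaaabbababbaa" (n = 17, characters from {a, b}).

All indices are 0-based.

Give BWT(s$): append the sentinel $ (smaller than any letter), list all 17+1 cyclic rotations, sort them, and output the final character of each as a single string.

aabbaabbabbbaabab$

rank  rotation            last
    0  $bbbbaaaabbababbaa  a
    1  a$bbbbaaaabbababba  a
    2  aa$bbbbaaaabbababb  b
    3  aaaabbababbaa$bbbb  b
    4  aaabbababbaa$bbbba  a
    5  aabbababbaa$bbbbaa  a
    6  ababbaa$bbbbaaaabb  b
    7  abbaa$bbbbaaaabbab  b
    8  abbababbaa$bbbbaaa  a
    9  baa$bbbbaaaabbabab  b
   10  baaaabbababbaa$bbb  b
   11  bababbaa$bbbbaaaab  b
   12  babbaa$bbbbaaaabba  a
   13  bbaa$bbbbaaaabbaba  a
   14  bbaaaabbababbaa$bb  b
   15  bbababbaa$bbbbaaaa  a
   16  bbbaaaabbababbaa$b  b
   17  bbbbaaaabbababbaa$  $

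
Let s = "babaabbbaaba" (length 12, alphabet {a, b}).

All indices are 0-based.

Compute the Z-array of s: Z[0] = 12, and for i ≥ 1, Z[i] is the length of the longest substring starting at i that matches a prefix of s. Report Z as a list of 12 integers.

Z[0]=12
i=1: i≥r, start 0; Z[1]=0
i=2: i≥r, start 0; Z[2]=2 extend→box=[2,4)
i=3: min(r-i=1, Z[1]=0)=0; Z[3]=0
i=4: i≥r, start 0; Z[4]=0
i=5: i≥r, start 0; Z[5]=1 extend→box=[5,6)
i=6: i≥r, start 0; Z[6]=1 extend→box=[6,7)
i=7: i≥r, start 0; Z[7]=2 extend→box=[7,9)
i=8: min(r-i=1, Z[1]=0)=0; Z[8]=0
i=9: i≥r, start 0; Z[9]=0
i=10: i≥r, start 0; Z[10]=2 extend→box=[10,12)
i=11: min(r-i=1, Z[1]=0)=0; Z[11]=0

[12, 0, 2, 0, 0, 1, 1, 2, 0, 0, 2, 0]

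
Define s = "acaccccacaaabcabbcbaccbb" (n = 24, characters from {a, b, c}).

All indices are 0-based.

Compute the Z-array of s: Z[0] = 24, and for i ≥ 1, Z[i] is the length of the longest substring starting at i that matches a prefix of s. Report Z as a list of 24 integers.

Z[0]=24
i=1: outside box; Z[1]=0
i=2: outside box; Z[2]=2 extend→box=[2,4)
i=3: min(r-i=1, Z[1]=0)=0; Z[3]=0
i=4: outside box; Z[4]=0
i=5: outside box; Z[5]=0
i=6: outside box; Z[6]=0
i=7: outside box; Z[7]=3 extend→box=[7,10)
i=8: min(r-i=2, Z[1]=0)=0; Z[8]=0
i=9: min(r-i=1, Z[2]=2)=1; Z[9]=1
i=10: outside box; Z[10]=1 extend→box=[10,11)
i=11: outside box; Z[11]=1 extend→box=[11,12)
i=12: outside box; Z[12]=0
i=13: outside box; Z[13]=0
i=14: outside box; Z[14]=1 extend→box=[14,15)
i=15: outside box; Z[15]=0
i=16: outside box; Z[16]=0
i=17: outside box; Z[17]=0
i=18: outside box; Z[18]=0
i=19: outside box; Z[19]=2 extend→box=[19,21)
i=20: min(r-i=1, Z[1]=0)=0; Z[20]=0
i=21: outside box; Z[21]=0
i=22: outside box; Z[22]=0
i=23: outside box; Z[23]=0

[24, 0, 2, 0, 0, 0, 0, 3, 0, 1, 1, 1, 0, 0, 1, 0, 0, 0, 0, 2, 0, 0, 0, 0]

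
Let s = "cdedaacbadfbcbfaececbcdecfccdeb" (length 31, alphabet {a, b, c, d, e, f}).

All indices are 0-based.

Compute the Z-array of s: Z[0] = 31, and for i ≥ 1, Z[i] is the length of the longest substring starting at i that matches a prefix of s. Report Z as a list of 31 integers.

[31, 0, 0, 0, 0, 0, 1, 0, 0, 0, 0, 0, 1, 0, 0, 0, 0, 1, 0, 1, 0, 3, 0, 0, 1, 0, 1, 3, 0, 0, 0]

Z[0]=31
i=1: fresh scan; Z[1]=0
i=2: fresh scan; Z[2]=0
i=3: fresh scan; Z[3]=0
i=4: fresh scan; Z[4]=0
i=5: fresh scan; Z[5]=0
i=6: fresh scan; Z[6]=1 extend→box=[6,7)
i=7: fresh scan; Z[7]=0
i=8: fresh scan; Z[8]=0
i=9: fresh scan; Z[9]=0
i=10: fresh scan; Z[10]=0
i=11: fresh scan; Z[11]=0
i=12: fresh scan; Z[12]=1 extend→box=[12,13)
i=13: fresh scan; Z[13]=0
i=14: fresh scan; Z[14]=0
i=15: fresh scan; Z[15]=0
i=16: fresh scan; Z[16]=0
i=17: fresh scan; Z[17]=1 extend→box=[17,18)
i=18: fresh scan; Z[18]=0
i=19: fresh scan; Z[19]=1 extend→box=[19,20)
i=20: fresh scan; Z[20]=0
i=21: fresh scan; Z[21]=3 extend→box=[21,24)
i=22: min(r-i=2, Z[1]=0)=0; Z[22]=0
i=23: min(r-i=1, Z[2]=0)=0; Z[23]=0
i=24: fresh scan; Z[24]=1 extend→box=[24,25)
i=25: fresh scan; Z[25]=0
i=26: fresh scan; Z[26]=1 extend→box=[26,27)
i=27: fresh scan; Z[27]=3 extend→box=[27,30)
i=28: min(r-i=2, Z[1]=0)=0; Z[28]=0
i=29: min(r-i=1, Z[2]=0)=0; Z[29]=0
i=30: fresh scan; Z[30]=0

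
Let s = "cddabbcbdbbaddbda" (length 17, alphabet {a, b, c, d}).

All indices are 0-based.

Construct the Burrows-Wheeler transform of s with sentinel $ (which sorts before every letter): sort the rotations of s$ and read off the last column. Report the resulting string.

rank  rotation            last
    0  $cddabbcbdbbaddbda  a
    1  a$cddabbcbdbbaddbd  d
    2  abbcbdbbaddbda$cdd  d
    3  addbda$cddabbcbdbb  b
    4  baddbda$cddabbcbdb  b
    5  bbaddbda$cddabbcbd  d
    6  bbcbdbbaddbda$cdda  a
    7  bcbdbbaddbda$cddab  b
    8  bda$cddabbcbdbbadd  d
    9  bdbbaddbda$cddabbc  c
   10  cbdbbaddbda$cddabb  b
   11  cddabbcbdbbaddbda$  $
   12  da$cddabbcbdbbaddb  b
   13  dabbcbdbbaddbda$cd  d
   14  dbbaddbda$cddabbcb  b
   15  dbda$cddabbcbdbbad  d
   16  ddabbcbdbbaddbda$c  c
   17  ddbda$cddabbcbdbba  a

addbbdabdcb$bdbdca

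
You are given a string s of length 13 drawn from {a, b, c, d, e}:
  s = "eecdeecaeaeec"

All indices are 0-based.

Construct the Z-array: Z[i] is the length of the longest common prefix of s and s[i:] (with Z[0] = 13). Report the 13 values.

[13, 1, 0, 0, 3, 1, 0, 0, 1, 0, 3, 1, 0]

Z[0]=13
i=1: fresh scan; Z[1]=1 extend→box=[1,2)
i=2: fresh scan; Z[2]=0
i=3: fresh scan; Z[3]=0
i=4: fresh scan; Z[4]=3 extend→box=[4,7)
i=5: min(r-i=2, Z[1]=1)=1; Z[5]=1
i=6: min(r-i=1, Z[2]=0)=0; Z[6]=0
i=7: fresh scan; Z[7]=0
i=8: fresh scan; Z[8]=1 extend→box=[8,9)
i=9: fresh scan; Z[9]=0
i=10: fresh scan; Z[10]=3 extend→box=[10,13)
i=11: min(r-i=2, Z[1]=1)=1; Z[11]=1
i=12: min(r-i=1, Z[2]=0)=0; Z[12]=0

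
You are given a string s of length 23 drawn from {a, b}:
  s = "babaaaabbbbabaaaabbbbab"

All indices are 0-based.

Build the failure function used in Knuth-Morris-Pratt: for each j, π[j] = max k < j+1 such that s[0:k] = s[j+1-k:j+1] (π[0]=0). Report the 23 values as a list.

π[0] = 0
j=1 s[j]='a': π[1]=0 (border '')
j=2 s[j]='b': π[2]=1 (border 'b')
j=3 s[j]='a': π[3]=2 (border 'ba')
j=4 s[j]='a': k: 2→0; π[4]=0 (border '')
j=5 s[j]='a': π[5]=0 (border '')
j=6 s[j]='a': π[6]=0 (border '')
j=7 s[j]='b': π[7]=1 (border 'b')
j=8 s[j]='b': k: 1→0; π[8]=1 (border 'b')
j=9 s[j]='b': k: 1→0; π[9]=1 (border 'b')
j=10 s[j]='b': k: 1→0; π[10]=1 (border 'b')
j=11 s[j]='a': π[11]=2 (border 'ba')
j=12 s[j]='b': π[12]=3 (border 'bab')
j=13 s[j]='a': π[13]=4 (border 'baba')
j=14 s[j]='a': π[14]=5 (border 'babaa')
j=15 s[j]='a': π[15]=6 (border 'babaaa')
j=16 s[j]='a': π[16]=7 (border 'babaaaa')
j=17 s[j]='b': π[17]=8 (border 'babaaaab')
j=18 s[j]='b': π[18]=9 (border 'babaaaabb')
j=19 s[j]='b': π[19]=10 (border 'babaaaabbb')
j=20 s[j]='b': π[20]=11 (border 'babaaaabbbb')
j=21 s[j]='a': π[21]=12 (border 'babaaaabbbba')
j=22 s[j]='b': π[22]=13 (border 'babaaaabbbbab')

[0, 0, 1, 2, 0, 0, 0, 1, 1, 1, 1, 2, 3, 4, 5, 6, 7, 8, 9, 10, 11, 12, 13]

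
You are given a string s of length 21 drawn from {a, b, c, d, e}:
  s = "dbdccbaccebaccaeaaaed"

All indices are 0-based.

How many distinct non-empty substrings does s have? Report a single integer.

rank | idx | suffix
   0 |  16 | aaaed
   1 |  17 | aaed
   2 |  11 | accaeaaaed
   3 |   6 | accebaccaeaaaed
   4 |  14 | aeaaaed
   5 |  18 | aed
   6 |  10 | baccaeaaaed
   7 |   5 | baccebaccaeaaaed
   8 |   1 | bdccbaccebaccaeaaaed
   9 |  13 | caeaaaed
  10 |   4 | cbaccebaccaeaaaed
  11 |  12 | ccaeaaaed
  12 |   3 | ccbaccebaccaeaaaed
  13 |   7 | ccebaccaeaaaed
  14 |   8 | cebaccaeaaaed
  15 |  20 | d
  16 |   0 | dbdccbaccebaccaeaaaed
  17 |   2 | dccbaccebaccaeaaaed
  18 |  15 | eaaaed
  19 |   9 | ebaccaeaaaed
  20 |  19 | ed

SA = [16, 17, 11, 6, 14, 18, 10, 5, 1, 13, 4, 12, 3, 7, 8, 20, 0, 2, 15, 9, 19]
[i] adj suffixes → lcp
  [1] 16/17 → 2 ('aa')
  [2] 17/11 → 1 ('a')
  [3] 11/6 → 3 ('acc')
  [4] 6/14 → 1 ('a')
  [5] 14/18 → 2 ('ae')
  [6] 18/10 → 0 ('')
  [7] 10/5 → 4 ('bacc')
  [8] 5/1 → 1 ('b')
  [9] 1/13 → 0 ('')
  [10] 13/4 → 1 ('c')
  [11] 4/12 → 1 ('c')
  [12] 12/3 → 2 ('cc')
  [13] 3/7 → 2 ('cc')
  [14] 7/8 → 1 ('c')
  [15] 8/20 → 0 ('')
  [16] 20/0 → 1 ('d')
  [17] 0/2 → 1 ('d')
  [18] 2/15 → 0 ('')
  [19] 15/9 → 1 ('e')
  [20] 9/19 → 1 ('e')

n(n+1)/2 = 21·22/2 = 231
Σ LCP = 0 + 2 + 1 + 3 + 1 + 2 + 0 + 4 + 1 + 0 + 1 + 1 + 2 + 2 + 1 + 0 + 1 + 1 + 0 + 1 + 1 = 25
distinct = 231 − 25 = 206

206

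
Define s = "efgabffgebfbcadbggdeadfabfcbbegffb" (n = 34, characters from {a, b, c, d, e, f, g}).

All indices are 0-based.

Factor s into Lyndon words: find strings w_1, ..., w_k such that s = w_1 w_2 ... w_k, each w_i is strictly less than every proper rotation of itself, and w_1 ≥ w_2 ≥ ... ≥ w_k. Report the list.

emit factor 1: 'efg' (i=0, period=3)
emit factor 2: 'abffgebfbcadbggdeadf' (i=3, period=20)
emit factor 3: 'abfcbbegffb' (i=23, period=11)

["efg", "abffgebfbcadbggdeadf", "abfcbbegffb"]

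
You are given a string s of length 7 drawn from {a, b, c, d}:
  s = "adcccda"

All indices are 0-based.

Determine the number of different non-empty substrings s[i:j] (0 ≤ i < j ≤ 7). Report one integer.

rank→(start, suffix):
  0 → (6, 'a')
  1 → (0, 'adcccda')
  2 → (2, 'cccda')
  3 → (3, 'ccda')
  4 → (4, 'cda')
  5 → (5, 'da')
  6 → (1, 'dcccda')

SA = [6, 0, 2, 3, 4, 5, 1]
[i] adj suffixes → lcp
  [1] 6/0 → 1 ('a')
  [2] 0/2 → 0 ('')
  [3] 2/3 → 2 ('cc')
  [4] 3/4 → 1 ('c')
  [5] 4/5 → 0 ('')
  [6] 5/1 → 1 ('d')

n(n+1)/2 = 7·8/2 = 28
Σ LCP = 0 + 1 + 0 + 2 + 1 + 0 + 1 = 5
distinct = 28 − 5 = 23

23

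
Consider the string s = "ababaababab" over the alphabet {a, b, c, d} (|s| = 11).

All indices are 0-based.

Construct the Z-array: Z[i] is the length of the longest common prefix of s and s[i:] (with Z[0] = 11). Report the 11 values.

[11, 0, 3, 0, 1, 5, 0, 4, 0, 2, 0]

Z[0]=11
i=1: fresh scan; Z[1]=0
i=2: fresh scan; Z[2]=3 extend→box=[2,5)
i=3: min(r-i=2, Z[1]=0)=0; Z[3]=0
i=4: min(r-i=1, Z[2]=3)=1; Z[4]=1
i=5: fresh scan; Z[5]=5 extend→box=[5,10)
i=6: min(r-i=4, Z[1]=0)=0; Z[6]=0
i=7: min(r-i=3, Z[2]=3)=3; Z[7]=4 extend→box=[7,11)
i=8: min(r-i=3, Z[1]=0)=0; Z[8]=0
i=9: min(r-i=2, Z[2]=3)=2; Z[9]=2
i=10: min(r-i=1, Z[3]=0)=0; Z[10]=0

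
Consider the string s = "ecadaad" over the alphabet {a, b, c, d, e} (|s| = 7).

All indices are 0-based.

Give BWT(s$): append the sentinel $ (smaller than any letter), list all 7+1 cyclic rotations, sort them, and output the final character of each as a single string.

ddaceaa$

rank  rotation  last
    0  $ecadaad  d
    1  aad$ecad  d
    2  ad$ecada  a
    3  adaad$ec  c
    4  cadaad$e  e
    5  d$ecadaa  a
    6  daad$eca  a
    7  ecadaad$  $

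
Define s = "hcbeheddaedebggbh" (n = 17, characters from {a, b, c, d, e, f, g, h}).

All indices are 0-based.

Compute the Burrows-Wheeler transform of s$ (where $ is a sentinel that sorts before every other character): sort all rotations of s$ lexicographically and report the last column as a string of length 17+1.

rank  rotation            last
    0  $hcbeheddaedebggbh  h
    1  aedebggbh$hcbehedd  d
    2  beheddaedebggbh$hc  c
    3  bggbh$hcbeheddaede  e
    4  bh$hcbeheddaedebgg  g
    5  cbeheddaedebggbh$h  h
    6  daedebggbh$hcbehed  d
    7  ddaedebggbh$hcbehe  e
    8  debggbh$hcbeheddae  e
    9  ebggbh$hcbeheddaed  d
   10  eddaedebggbh$hcbeh  h
   11  edebggbh$hcbehedda  a
   12  eheddaedebggbh$hcb  b
   13  gbh$hcbeheddaedebg  g
   14  ggbh$hcbeheddaedeb  b
   15  h$hcbeheddaedebggb  b
   16  hcbeheddaedebggbh$  $
   17  heddaedebggbh$hcbe  e

hdceghdeedhabgbb$e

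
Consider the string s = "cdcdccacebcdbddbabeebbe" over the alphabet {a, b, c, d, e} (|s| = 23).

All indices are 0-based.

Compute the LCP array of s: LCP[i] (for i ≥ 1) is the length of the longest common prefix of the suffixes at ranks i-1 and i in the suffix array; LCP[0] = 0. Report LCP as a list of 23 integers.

sorted suffixes:
  #0 SA[0]=16  'abeebbe'
  #1 SA[1]=6  'acebcdbddbabeebbe'
  #2 SA[2]=15  'babeebbe'
  #3 SA[3]=20  'bbe'
  #4 SA[4]=9  'bcdbddbabeebbe'
  #5 SA[5]=12  'bddbabeebbe'
  #6 SA[6]=21  'be'
  #7 SA[7]=17  'beebbe'
  #8 SA[8]=5  'cacebcdbddbabeebbe'
  #9 SA[9]=4  'ccacebcdbddbabeebbe'
  #10 SA[10]=10  'cdbddbabeebbe'
  #11 SA[11]=2  'cdccacebcdbddbabeebbe'
  #12 SA[12]=0  'cdcdccacebcdbddbabeebbe'
  #13 SA[13]=7  'cebcdbddbabeebbe'
  #14 SA[14]=14  'dbabeebbe'
  #15 SA[15]=11  'dbddbabeebbe'
  #16 SA[16]=3  'dccacebcdbddbabeebbe'
  #17 SA[17]=1  'dcdccacebcdbddbabeebbe'
  #18 SA[18]=13  'ddbabeebbe'
  #19 SA[19]=22  'e'
  #20 SA[20]=19  'ebbe'
  #21 SA[21]=8  'ebcdbddbabeebbe'
  #22 SA[22]=18  'eebbe'

SA = [16, 6, 15, 20, 9, 12, 21, 17, 5, 4, 10, 2, 0, 7, 14, 11, 3, 1, 13, 22, 19, 8, 18]
i: (SA[i-1],SA[i]) lcp shared
  1: (16,6) 1 'a'
  2: (6,15) 0 ''
  3: (15,20) 1 'b'
  4: (20,9) 1 'b'
  5: (9,12) 1 'b'
  6: (12,21) 1 'b'
  7: (21,17) 2 'be'
  8: (17,5) 0 ''
  9: (5,4) 1 'c'
  10: (4,10) 1 'c'
  11: (10,2) 2 'cd'
  12: (2,0) 3 'cdc'
  13: (0,7) 1 'c'
  14: (7,14) 0 ''
  15: (14,11) 2 'db'
  16: (11,3) 1 'd'
  17: (3,1) 2 'dc'
  18: (1,13) 1 'd'
  19: (13,22) 0 ''
  20: (22,19) 1 'e'
  21: (19,8) 2 'eb'
  22: (8,18) 1 'e'

[0, 1, 0, 1, 1, 1, 1, 2, 0, 1, 1, 2, 3, 1, 0, 2, 1, 2, 1, 0, 1, 2, 1]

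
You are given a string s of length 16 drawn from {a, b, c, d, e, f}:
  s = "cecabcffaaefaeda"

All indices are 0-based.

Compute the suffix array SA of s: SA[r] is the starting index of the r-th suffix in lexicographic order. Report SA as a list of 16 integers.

rank→(start, suffix):
  0 → (15, 'a')
  1 → (8, 'aaefaeda')
  2 → (3, 'abcffaaefaeda')
  3 → (12, 'aeda')
  4 → (9, 'aefaeda')
  5 → (4, 'bcffaaefaeda')
  6 → (2, 'cabcffaaefaeda')
  7 → (0, 'cecabcffaaefaeda')
  8 → (5, 'cffaaefaeda')
  9 → (14, 'da')
  10 → (1, 'ecabcffaaefaeda')
  11 → (13, 'eda')
  12 → (10, 'efaeda')
  13 → (7, 'faaefaeda')
  14 → (11, 'faeda')
  15 → (6, 'ffaaefaeda')

[15, 8, 3, 12, 9, 4, 2, 0, 5, 14, 1, 13, 10, 7, 11, 6]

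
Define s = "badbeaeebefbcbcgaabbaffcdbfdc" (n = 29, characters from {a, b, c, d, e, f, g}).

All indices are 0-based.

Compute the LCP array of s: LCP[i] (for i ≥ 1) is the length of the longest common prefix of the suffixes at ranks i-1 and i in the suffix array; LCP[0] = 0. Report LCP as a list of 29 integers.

[0, 1, 1, 1, 1, 0, 2, 1, 1, 2, 1, 2, 1, 0, 1, 1, 1, 0, 2, 1, 0, 1, 1, 1, 0, 1, 1, 1, 0]

rank→(start, suffix):
  0 → (16, 'aabbaffcdbfdc')
  1 → (17, 'abbaffcdbfdc')
  2 → (1, 'adbeaeebefbcbcgaabbaffcdbfdc')
  3 → (5, 'aeebefbcbcgaabbaffcdbfdc')
  4 → (20, 'affcdbfdc')
  5 → (0, 'badbeaeebefbcbcgaabbaffcdbfdc')
  6 → (19, 'baffcdbfdc')
  7 → (18, 'bbaffcdbfdc')
  8 → (11, 'bcbcgaabbaffcdbfdc')
  9 → (13, 'bcgaabbaffcdbfdc')
  10 → (3, 'beaeebefbcbcgaabbaffcdbfdc')
  11 → (8, 'befbcbcgaabbaffcdbfdc')
  12 → (25, 'bfdc')
  13 → (28, 'c')
  14 → (12, 'cbcgaabbaffcdbfdc')
  15 → (23, 'cdbfdc')
  16 → (14, 'cgaabbaffcdbfdc')
  17 → (2, 'dbeaeebefbcbcgaabbaffcdbfdc')
  18 → (24, 'dbfdc')
  19 → (27, 'dc')
  20 → (4, 'eaeebefbcbcgaabbaffcdbfdc')
  21 → (7, 'ebefbcbcgaabbaffcdbfdc')
  22 → (6, 'eebefbcbcgaabbaffcdbfdc')
  23 → (9, 'efbcbcgaabbaffcdbfdc')
  24 → (10, 'fbcbcgaabbaffcdbfdc')
  25 → (22, 'fcdbfdc')
  26 → (26, 'fdc')
  27 → (21, 'ffcdbfdc')
  28 → (15, 'gaabbaffcdbfdc')

SA = [16, 17, 1, 5, 20, 0, 19, 18, 11, 13, 3, 8, 25, 28, 12, 23, 14, 2, 24, 27, 4, 7, 6, 9, 10, 22, 26, 21, 15]
[i] adj suffixes → lcp
  [1] 16/17 → 1 ('a')
  [2] 17/1 → 1 ('a')
  [3] 1/5 → 1 ('a')
  [4] 5/20 → 1 ('a')
  [5] 20/0 → 0 ('')
  [6] 0/19 → 2 ('ba')
  [7] 19/18 → 1 ('b')
  [8] 18/11 → 1 ('b')
  [9] 11/13 → 2 ('bc')
  [10] 13/3 → 1 ('b')
  [11] 3/8 → 2 ('be')
  [12] 8/25 → 1 ('b')
  [13] 25/28 → 0 ('')
  [14] 28/12 → 1 ('c')
  [15] 12/23 → 1 ('c')
  [16] 23/14 → 1 ('c')
  [17] 14/2 → 0 ('')
  [18] 2/24 → 2 ('db')
  [19] 24/27 → 1 ('d')
  [20] 27/4 → 0 ('')
  [21] 4/7 → 1 ('e')
  [22] 7/6 → 1 ('e')
  [23] 6/9 → 1 ('e')
  [24] 9/10 → 0 ('')
  [25] 10/22 → 1 ('f')
  [26] 22/26 → 1 ('f')
  [27] 26/21 → 1 ('f')
  [28] 21/15 → 0 ('')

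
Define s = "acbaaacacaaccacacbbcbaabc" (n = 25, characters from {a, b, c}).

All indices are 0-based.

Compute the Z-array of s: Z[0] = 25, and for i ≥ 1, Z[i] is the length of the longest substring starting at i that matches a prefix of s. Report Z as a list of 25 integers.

Z[0]=25
i=1: outside box; Z[1]=0
i=2: outside box; Z[2]=0
i=3: outside box; Z[3]=1 scan→box=[3,4)
i=4: outside box; Z[4]=1 scan→box=[4,5)
i=5: outside box; Z[5]=2 scan→box=[5,7)
i=6: min(r-i=1, Z[1]=0)=0; Z[6]=0
i=7: outside box; Z[7]=2 scan→box=[7,9)
i=8: min(r-i=1, Z[1]=0)=0; Z[8]=0
i=9: outside box; Z[9]=1 scan→box=[9,10)
i=10: outside box; Z[10]=2 scan→box=[10,12)
i=11: min(r-i=1, Z[1]=0)=0; Z[11]=0
i=12: outside box; Z[12]=0
i=13: outside box; Z[13]=2 scan→box=[13,15)
i=14: min(r-i=1, Z[1]=0)=0; Z[14]=0
i=15: outside box; Z[15]=3 scan→box=[15,18)
i=16: min(r-i=2, Z[1]=0)=0; Z[16]=0
i=17: min(r-i=1, Z[2]=0)=0; Z[17]=0
i=18: outside box; Z[18]=0
i=19: outside box; Z[19]=0
i=20: outside box; Z[20]=0
i=21: outside box; Z[21]=1 scan→box=[21,22)
i=22: outside box; Z[22]=1 scan→box=[22,23)
i=23: outside box; Z[23]=0
i=24: outside box; Z[24]=0

[25, 0, 0, 1, 1, 2, 0, 2, 0, 1, 2, 0, 0, 2, 0, 3, 0, 0, 0, 0, 0, 1, 1, 0, 0]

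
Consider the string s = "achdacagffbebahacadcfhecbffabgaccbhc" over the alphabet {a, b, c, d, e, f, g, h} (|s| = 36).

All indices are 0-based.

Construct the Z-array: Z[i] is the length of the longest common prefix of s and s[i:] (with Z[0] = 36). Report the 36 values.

[36, 0, 0, 0, 2, 0, 1, 0, 0, 0, 0, 0, 0, 1, 0, 2, 0, 1, 0, 0, 0, 0, 0, 0, 0, 0, 0, 1, 0, 0, 2, 0, 0, 0, 0, 0]

Z[0]=36
i=1: i≥r, start 0; Z[1]=0
i=2: i≥r, start 0; Z[2]=0
i=3: i≥r, start 0; Z[3]=0
i=4: i≥r, start 0; Z[4]=2 grow→box=[4,6)
i=5: min(r-i=1, Z[1]=0)=0; Z[5]=0
i=6: i≥r, start 0; Z[6]=1 grow→box=[6,7)
i=7: i≥r, start 0; Z[7]=0
i=8: i≥r, start 0; Z[8]=0
i=9: i≥r, start 0; Z[9]=0
i=10: i≥r, start 0; Z[10]=0
i=11: i≥r, start 0; Z[11]=0
i=12: i≥r, start 0; Z[12]=0
i=13: i≥r, start 0; Z[13]=1 grow→box=[13,14)
i=14: i≥r, start 0; Z[14]=0
i=15: i≥r, start 0; Z[15]=2 grow→box=[15,17)
i=16: min(r-i=1, Z[1]=0)=0; Z[16]=0
i=17: i≥r, start 0; Z[17]=1 grow→box=[17,18)
i=18: i≥r, start 0; Z[18]=0
i=19: i≥r, start 0; Z[19]=0
i=20: i≥r, start 0; Z[20]=0
i=21: i≥r, start 0; Z[21]=0
i=22: i≥r, start 0; Z[22]=0
i=23: i≥r, start 0; Z[23]=0
i=24: i≥r, start 0; Z[24]=0
i=25: i≥r, start 0; Z[25]=0
i=26: i≥r, start 0; Z[26]=0
i=27: i≥r, start 0; Z[27]=1 grow→box=[27,28)
i=28: i≥r, start 0; Z[28]=0
i=29: i≥r, start 0; Z[29]=0
i=30: i≥r, start 0; Z[30]=2 grow→box=[30,32)
i=31: min(r-i=1, Z[1]=0)=0; Z[31]=0
i=32: i≥r, start 0; Z[32]=0
i=33: i≥r, start 0; Z[33]=0
i=34: i≥r, start 0; Z[34]=0
i=35: i≥r, start 0; Z[35]=0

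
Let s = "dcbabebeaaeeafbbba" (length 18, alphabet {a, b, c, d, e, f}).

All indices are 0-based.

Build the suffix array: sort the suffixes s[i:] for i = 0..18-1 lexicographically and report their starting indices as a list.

[17, 8, 3, 9, 12, 16, 2, 15, 14, 6, 4, 1, 0, 7, 11, 5, 10, 13]

rank | idx | suffix
   0 |  17 | a
   1 |   8 | aaeeafbbba
   2 |   3 | abebeaaeeafbbba
   3 |   9 | aeeafbbba
   4 |  12 | afbbba
   5 |  16 | ba
   6 |   2 | babebeaaeeafbbba
   7 |  15 | bba
   8 |  14 | bbba
   9 |   6 | beaaeeafbbba
  10 |   4 | bebeaaeeafbbba
  11 |   1 | cbabebeaaeeafbbba
  12 |   0 | dcbabebeaaeeafbbba
  13 |   7 | eaaeeafbbba
  14 |  11 | eafbbba
  15 |   5 | ebeaaeeafbbba
  16 |  10 | eeafbbba
  17 |  13 | fbbba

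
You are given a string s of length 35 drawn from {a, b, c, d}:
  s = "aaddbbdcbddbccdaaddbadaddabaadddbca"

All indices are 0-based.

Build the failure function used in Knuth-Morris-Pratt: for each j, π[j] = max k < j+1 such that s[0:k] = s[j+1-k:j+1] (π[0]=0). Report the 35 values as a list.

[0, 1, 0, 0, 0, 0, 0, 0, 0, 0, 0, 0, 0, 0, 0, 1, 2, 3, 4, 5, 1, 0, 1, 0, 0, 1, 0, 1, 2, 3, 4, 0, 0, 0, 1]

π[0] = 0
j=1 s[j]='a': π[1]=1 (border 'a')
j=2 s[j]='d': k: 1→0; π[2]=0 (border '')
j=3 s[j]='d': π[3]=0 (border '')
j=4 s[j]='b': π[4]=0 (border '')
j=5 s[j]='b': π[5]=0 (border '')
j=6 s[j]='d': π[6]=0 (border '')
j=7 s[j]='c': π[7]=0 (border '')
j=8 s[j]='b': π[8]=0 (border '')
j=9 s[j]='d': π[9]=0 (border '')
j=10 s[j]='d': π[10]=0 (border '')
j=11 s[j]='b': π[11]=0 (border '')
j=12 s[j]='c': π[12]=0 (border '')
j=13 s[j]='c': π[13]=0 (border '')
j=14 s[j]='d': π[14]=0 (border '')
j=15 s[j]='a': π[15]=1 (border 'a')
j=16 s[j]='a': π[16]=2 (border 'aa')
j=17 s[j]='d': π[17]=3 (border 'aad')
j=18 s[j]='d': π[18]=4 (border 'aadd')
j=19 s[j]='b': π[19]=5 (border 'aaddb')
j=20 s[j]='a': k: 5→0; π[20]=1 (border 'a')
j=21 s[j]='d': k: 1→0; π[21]=0 (border '')
j=22 s[j]='a': π[22]=1 (border 'a')
j=23 s[j]='d': k: 1→0; π[23]=0 (border '')
j=24 s[j]='d': π[24]=0 (border '')
j=25 s[j]='a': π[25]=1 (border 'a')
j=26 s[j]='b': k: 1→0; π[26]=0 (border '')
j=27 s[j]='a': π[27]=1 (border 'a')
j=28 s[j]='a': π[28]=2 (border 'aa')
j=29 s[j]='d': π[29]=3 (border 'aad')
j=30 s[j]='d': π[30]=4 (border 'aadd')
j=31 s[j]='d': k: 4→0; π[31]=0 (border '')
j=32 s[j]='b': π[32]=0 (border '')
j=33 s[j]='c': π[33]=0 (border '')
j=34 s[j]='a': π[34]=1 (border 'a')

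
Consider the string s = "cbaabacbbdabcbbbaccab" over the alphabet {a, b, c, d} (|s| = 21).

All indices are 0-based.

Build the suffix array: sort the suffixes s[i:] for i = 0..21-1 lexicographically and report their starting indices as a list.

rank→(start, suffix):
  0 → (2, 'aabacbbdabcbbbaccab')
  1 → (19, 'ab')
  2 → (3, 'abacbbdabcbbbaccab')
  3 → (10, 'abcbbbaccab')
  4 → (5, 'acbbdabcbbbaccab')
  5 → (16, 'accab')
  6 → (20, 'b')
  7 → (1, 'baabacbbdabcbbbaccab')
  8 → (4, 'bacbbdabcbbbaccab')
  9 → (15, 'baccab')
  10 → (14, 'bbaccab')
  11 → (13, 'bbbaccab')
  12 → (7, 'bbdabcbbbaccab')
  13 → (11, 'bcbbbaccab')
  14 → (8, 'bdabcbbbaccab')
  15 → (18, 'cab')
  16 → (0, 'cbaabacbbdabcbbbaccab')
  17 → (12, 'cbbbaccab')
  18 → (6, 'cbbdabcbbbaccab')
  19 → (17, 'ccab')
  20 → (9, 'dabcbbbaccab')

[2, 19, 3, 10, 5, 16, 20, 1, 4, 15, 14, 13, 7, 11, 8, 18, 0, 12, 6, 17, 9]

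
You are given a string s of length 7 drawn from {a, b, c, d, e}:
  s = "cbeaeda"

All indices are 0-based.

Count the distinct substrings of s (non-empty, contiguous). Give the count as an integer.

26

rank | idx | suffix
   0 |   6 | a
   1 |   3 | aeda
   2 |   1 | beaeda
   3 |   0 | cbeaeda
   4 |   5 | da
   5 |   2 | eaeda
   6 |   4 | eda

SA = [6, 3, 1, 0, 5, 2, 4]
rank  pair      lcp
   1  s[6:],s[3:]  1  'a'
   2  s[3:],s[1:]  0  ''
   3  s[1:],s[0:]  0  ''
   4  s[0:],s[5:]  0  ''
   5  s[5:],s[2:]  0  ''
   6  s[2:],s[4:]  1  'e'

n(n+1)/2 = 7·8/2 = 28
Σ LCP = 0 + 1 + 0 + 0 + 0 + 0 + 1 = 2
distinct = 28 − 2 = 26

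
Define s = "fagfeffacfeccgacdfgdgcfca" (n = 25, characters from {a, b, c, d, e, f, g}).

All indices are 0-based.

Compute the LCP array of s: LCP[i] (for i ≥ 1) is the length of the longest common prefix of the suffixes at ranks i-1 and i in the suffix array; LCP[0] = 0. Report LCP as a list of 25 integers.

rank | idx | suffix
   0 |  24 | a
   1 |  14 | acdfgdgcfca
   2 |   7 | acfeccgacdfgdgcfca
   3 |   1 | agfeffacfeccgacdfgdgcfca
   4 |  23 | ca
   5 |  11 | ccgacdfgdgcfca
   6 |  15 | cdfgdgcfca
   7 |  21 | cfca
   8 |   8 | cfeccgacdfgdgcfca
   9 |  12 | cgacdfgdgcfca
  10 |  16 | dfgdgcfca
  11 |  19 | dgcfca
  12 |  10 | eccgacdfgdgcfca
  13 |   4 | effacfeccgacdfgdgcfca
  14 |   6 | facfeccgacdfgdgcfca
  15 |   0 | fagfeffacfeccgacdfgdgcfca
  16 |  22 | fca
  17 |   9 | feccgacdfgdgcfca
  18 |   3 | feffacfeccgacdfgdgcfca
  19 |   5 | ffacfeccgacdfgdgcfca
  20 |  17 | fgdgcfca
  21 |  13 | gacdfgdgcfca
  22 |  20 | gcfca
  23 |  18 | gdgcfca
  24 |   2 | gfeffacfeccgacdfgdgcfca

SA = [24, 14, 7, 1, 23, 11, 15, 21, 8, 12, 16, 19, 10, 4, 6, 0, 22, 9, 3, 5, 17, 13, 20, 18, 2]
rank  pair      lcp
   1  s[24:],s[14:]  1  'a'
   2  s[14:],s[7:]  2  'ac'
   3  s[7:],s[1:]  1  'a'
   4  s[1:],s[23:]  0  ''
   5  s[23:],s[11:]  1  'c'
   6  s[11:],s[15:]  1  'c'
   7  s[15:],s[21:]  1  'c'
   8  s[21:],s[8:]  2  'cf'
   9  s[8:],s[12:]  1  'c'
  10  s[12:],s[16:]  0  ''
  11  s[16:],s[19:]  1  'd'
  12  s[19:],s[10:]  0  ''
  13  s[10:],s[4:]  1  'e'
  14  s[4:],s[6:]  0  ''
  15  s[6:],s[0:]  2  'fa'
  16  s[0:],s[22:]  1  'f'
  17  s[22:],s[9:]  1  'f'
  18  s[9:],s[3:]  2  'fe'
  19  s[3:],s[5:]  1  'f'
  20  s[5:],s[17:]  1  'f'
  21  s[17:],s[13:]  0  ''
  22  s[13:],s[20:]  1  'g'
  23  s[20:],s[18:]  1  'g'
  24  s[18:],s[2:]  1  'g'

[0, 1, 2, 1, 0, 1, 1, 1, 2, 1, 0, 1, 0, 1, 0, 2, 1, 1, 2, 1, 1, 0, 1, 1, 1]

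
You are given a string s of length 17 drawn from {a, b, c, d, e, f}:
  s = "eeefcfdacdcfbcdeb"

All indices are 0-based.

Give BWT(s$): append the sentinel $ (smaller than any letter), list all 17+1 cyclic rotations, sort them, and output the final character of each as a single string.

bdefabdffccd$eecec

rank  rotation            last
    0  $eeefcfdacdcfbcdeb  b
    1  acdcfbcdeb$eeefcfd  d
    2  b$eeefcfdacdcfbcde  e
    3  bcdeb$eeefcfdacdcf  f
    4  cdcfbcdeb$eeefcfda  a
    5  cdeb$eeefcfdacdcfb  b
    6  cfbcdeb$eeefcfdacd  d
    7  cfdacdcfbcdeb$eeef  f
    8  dacdcfbcdeb$eeefcf  f
    9  dcfbcdeb$eeefcfdac  c
   10  deb$eeefcfdacdcfbc  c
   11  eb$eeefcfdacdcfbcd  d
   12  eeefcfdacdcfbcdeb$  $
   13  eefcfdacdcfbcdeb$e  e
   14  efcfdacdcfbcdeb$ee  e
   15  fbcdeb$eeefcfdacdc  c
   16  fcfdacdcfbcdeb$eee  e
   17  fdacdcfbcdeb$eeefc  c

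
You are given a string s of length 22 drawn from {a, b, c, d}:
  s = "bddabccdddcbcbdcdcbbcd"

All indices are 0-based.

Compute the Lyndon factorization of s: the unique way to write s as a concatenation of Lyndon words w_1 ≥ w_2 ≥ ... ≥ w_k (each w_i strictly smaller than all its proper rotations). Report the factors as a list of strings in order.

["bdd", "abccdddcbcbdcdcbbcd"]

emit factor 1: 'bdd' (i=0, period=3)
emit factor 2: 'abccdddcbcbdcdcbbcd' (i=3, period=19)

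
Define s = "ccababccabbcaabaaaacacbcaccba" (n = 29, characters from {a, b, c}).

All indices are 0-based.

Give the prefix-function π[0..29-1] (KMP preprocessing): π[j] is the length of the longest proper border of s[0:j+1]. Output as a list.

[0, 1, 0, 0, 0, 0, 1, 2, 3, 4, 0, 1, 0, 0, 0, 0, 0, 0, 0, 1, 0, 1, 0, 1, 0, 1, 2, 0, 0]

π[0] = 0
j=1 s[j]='c': π[1]=1 (border 'c')
j=2 s[j]='a': k: 1→0; π[2]=0 (border '')
j=3 s[j]='b': π[3]=0 (border '')
j=4 s[j]='a': π[4]=0 (border '')
j=5 s[j]='b': π[5]=0 (border '')
j=6 s[j]='c': π[6]=1 (border 'c')
j=7 s[j]='c': π[7]=2 (border 'cc')
j=8 s[j]='a': π[8]=3 (border 'cca')
j=9 s[j]='b': π[9]=4 (border 'ccab')
j=10 s[j]='b': k: 4→0; π[10]=0 (border '')
j=11 s[j]='c': π[11]=1 (border 'c')
j=12 s[j]='a': k: 1→0; π[12]=0 (border '')
j=13 s[j]='a': π[13]=0 (border '')
j=14 s[j]='b': π[14]=0 (border '')
j=15 s[j]='a': π[15]=0 (border '')
j=16 s[j]='a': π[16]=0 (border '')
j=17 s[j]='a': π[17]=0 (border '')
j=18 s[j]='a': π[18]=0 (border '')
j=19 s[j]='c': π[19]=1 (border 'c')
j=20 s[j]='a': k: 1→0; π[20]=0 (border '')
j=21 s[j]='c': π[21]=1 (border 'c')
j=22 s[j]='b': k: 1→0; π[22]=0 (border '')
j=23 s[j]='c': π[23]=1 (border 'c')
j=24 s[j]='a': k: 1→0; π[24]=0 (border '')
j=25 s[j]='c': π[25]=1 (border 'c')
j=26 s[j]='c': π[26]=2 (border 'cc')
j=27 s[j]='b': k: 2→1→0; π[27]=0 (border '')
j=28 s[j]='a': π[28]=0 (border '')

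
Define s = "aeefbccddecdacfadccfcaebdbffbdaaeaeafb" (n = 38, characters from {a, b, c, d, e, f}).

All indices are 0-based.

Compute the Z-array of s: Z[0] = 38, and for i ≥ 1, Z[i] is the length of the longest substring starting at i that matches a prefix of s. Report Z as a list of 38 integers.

Z[0]=38
i=1: fresh scan; Z[1]=0
i=2: fresh scan; Z[2]=0
i=3: fresh scan; Z[3]=0
i=4: fresh scan; Z[4]=0
i=5: fresh scan; Z[5]=0
i=6: fresh scan; Z[6]=0
i=7: fresh scan; Z[7]=0
i=8: fresh scan; Z[8]=0
i=9: fresh scan; Z[9]=0
i=10: fresh scan; Z[10]=0
i=11: fresh scan; Z[11]=0
i=12: fresh scan; Z[12]=1 extend→box=[12,13)
i=13: fresh scan; Z[13]=0
i=14: fresh scan; Z[14]=0
i=15: fresh scan; Z[15]=1 extend→box=[15,16)
i=16: fresh scan; Z[16]=0
i=17: fresh scan; Z[17]=0
i=18: fresh scan; Z[18]=0
i=19: fresh scan; Z[19]=0
i=20: fresh scan; Z[20]=0
i=21: fresh scan; Z[21]=2 extend→box=[21,23)
i=22: min(r-i=1, Z[1]=0)=0; Z[22]=0
i=23: fresh scan; Z[23]=0
i=24: fresh scan; Z[24]=0
i=25: fresh scan; Z[25]=0
i=26: fresh scan; Z[26]=0
i=27: fresh scan; Z[27]=0
i=28: fresh scan; Z[28]=0
i=29: fresh scan; Z[29]=0
i=30: fresh scan; Z[30]=1 extend→box=[30,31)
i=31: fresh scan; Z[31]=2 extend→box=[31,33)
i=32: min(r-i=1, Z[1]=0)=0; Z[32]=0
i=33: fresh scan; Z[33]=2 extend→box=[33,35)
i=34: min(r-i=1, Z[1]=0)=0; Z[34]=0
i=35: fresh scan; Z[35]=1 extend→box=[35,36)
i=36: fresh scan; Z[36]=0
i=37: fresh scan; Z[37]=0

[38, 0, 0, 0, 0, 0, 0, 0, 0, 0, 0, 0, 1, 0, 0, 1, 0, 0, 0, 0, 0, 2, 0, 0, 0, 0, 0, 0, 0, 0, 1, 2, 0, 2, 0, 1, 0, 0]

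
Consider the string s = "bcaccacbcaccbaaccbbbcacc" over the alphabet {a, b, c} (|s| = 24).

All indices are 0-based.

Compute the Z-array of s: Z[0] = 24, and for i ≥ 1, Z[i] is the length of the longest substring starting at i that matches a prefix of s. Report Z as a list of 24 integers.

[24, 0, 0, 0, 0, 0, 0, 5, 0, 0, 0, 0, 1, 0, 0, 0, 0, 1, 1, 5, 0, 0, 0, 0]

Z[0]=24
i=1: outside box; Z[1]=0
i=2: outside box; Z[2]=0
i=3: outside box; Z[3]=0
i=4: outside box; Z[4]=0
i=5: outside box; Z[5]=0
i=6: outside box; Z[6]=0
i=7: outside box; Z[7]=5 scan→box=[7,12)
i=8: min(r-i=4, Z[1]=0)=0; Z[8]=0
i=9: min(r-i=3, Z[2]=0)=0; Z[9]=0
i=10: min(r-i=2, Z[3]=0)=0; Z[10]=0
i=11: min(r-i=1, Z[4]=0)=0; Z[11]=0
i=12: outside box; Z[12]=1 scan→box=[12,13)
i=13: outside box; Z[13]=0
i=14: outside box; Z[14]=0
i=15: outside box; Z[15]=0
i=16: outside box; Z[16]=0
i=17: outside box; Z[17]=1 scan→box=[17,18)
i=18: outside box; Z[18]=1 scan→box=[18,19)
i=19: outside box; Z[19]=5 scan→box=[19,24)
i=20: min(r-i=4, Z[1]=0)=0; Z[20]=0
i=21: min(r-i=3, Z[2]=0)=0; Z[21]=0
i=22: min(r-i=2, Z[3]=0)=0; Z[22]=0
i=23: min(r-i=1, Z[4]=0)=0; Z[23]=0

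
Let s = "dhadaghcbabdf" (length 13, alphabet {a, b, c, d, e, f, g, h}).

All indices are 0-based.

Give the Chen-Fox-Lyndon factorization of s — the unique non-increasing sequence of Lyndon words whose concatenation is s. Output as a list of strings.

["dh", "adaghcb", "abdf"]

emit factor 1: 'dh' (i=0, period=2)
emit factor 2: 'adaghcb' (i=2, period=7)
emit factor 3: 'abdf' (i=9, period=4)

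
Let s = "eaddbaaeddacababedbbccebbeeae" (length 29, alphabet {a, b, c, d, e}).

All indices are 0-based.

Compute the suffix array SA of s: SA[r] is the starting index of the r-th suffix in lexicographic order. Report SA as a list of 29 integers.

rank | idx | suffix
   0 |   5 | aaeddacababedbbccebbeeae
   1 |  12 | ababedbbccebbeeae
   2 |  14 | abedbbccebbeeae
   3 |  10 | acababedbbccebbeeae
   4 |   1 | addbaaeddacababedbbccebbeeae
   5 |  27 | ae
   6 |   6 | aeddacababedbbccebbeeae
   7 |   4 | baaeddacababedbbccebbeeae
   8 |  13 | babedbbccebbeeae
   9 |  18 | bbccebbeeae
  10 |  23 | bbeeae
  11 |  19 | bccebbeeae
  12 |  15 | bedbbccebbeeae
  13 |  24 | beeae
  14 |  11 | cababedbbccebbeeae
  15 |  20 | ccebbeeae
  16 |  21 | cebbeeae
  17 |   9 | dacababedbbccebbeeae
  18 |   3 | dbaaeddacababedbbccebbeeae
  19 |  17 | dbbccebbeeae
  20 |   8 | ddacababedbbccebbeeae
  21 |   2 | ddbaaeddacababedbbccebbeeae
  22 |  28 | e
  23 |   0 | eaddbaaeddacababedbbccebbeeae
  24 |  26 | eae
  25 |  22 | ebbeeae
  26 |  16 | edbbccebbeeae
  27 |   7 | eddacababedbbccebbeeae
  28 |  25 | eeae

[5, 12, 14, 10, 1, 27, 6, 4, 13, 18, 23, 19, 15, 24, 11, 20, 21, 9, 3, 17, 8, 2, 28, 0, 26, 22, 16, 7, 25]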